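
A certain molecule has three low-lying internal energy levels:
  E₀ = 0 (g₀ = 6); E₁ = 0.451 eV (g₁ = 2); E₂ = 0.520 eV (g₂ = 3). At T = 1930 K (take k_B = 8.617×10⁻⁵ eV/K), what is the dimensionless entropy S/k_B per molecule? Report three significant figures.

k_BT = 8.617×10⁻⁵ × 1930 K = 0.16631 eV.
Eᵢ/kT = 0, 2.7118, 3.1267.
Z = Σ gᵢe^(−Eᵢ/kT) = 6·e^(−0) + 2·e^(−2.7118) + 3·e^(−3.1267) = 6.0000 + 0.13283 + 0.13159 = 6.2644.
⟨E⟩ = Σ EᵢPᵢ = 0.020486 eV.
S/k_B = ln Z + ⟨E⟩/kT = ln(6.2644) + 0.020486/0.16631 = 1.8349 + 0.12318 = 1.96.

1.96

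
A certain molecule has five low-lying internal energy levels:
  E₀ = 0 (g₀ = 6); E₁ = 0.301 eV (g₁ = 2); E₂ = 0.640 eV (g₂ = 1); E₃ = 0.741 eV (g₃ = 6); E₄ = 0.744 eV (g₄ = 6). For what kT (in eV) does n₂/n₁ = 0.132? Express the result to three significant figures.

0.255 eV

n₂/n₁ = (g₂/g₁) exp[−(E₂−E₁)/kT] = 0.132.
⇒ (E₂−E₁)/kT = ln((1/2)/0.132) = ln(3.7879) = 1.3318.
kT = 0.339 eV / 1.3318 = 0.255 eV.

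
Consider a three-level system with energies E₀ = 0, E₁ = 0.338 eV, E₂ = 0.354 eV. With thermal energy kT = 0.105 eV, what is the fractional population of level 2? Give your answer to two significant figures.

Eᵢ/kT = 0, 3.219, 3.371.
Z = Σ e^(−Eᵢ/kT) = e^(−0) + e^(−3.219) + e^(−3.371) = 1.000 + 0.04000 + 0.03436 = 1.074.
P₂ = e^(−E₂/kT) / Z = 0.03436/1.074 = 0.032.

0.032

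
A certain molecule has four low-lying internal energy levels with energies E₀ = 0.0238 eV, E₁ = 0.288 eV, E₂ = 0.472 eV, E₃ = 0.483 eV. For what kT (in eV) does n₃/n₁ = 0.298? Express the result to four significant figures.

n₃/n₁ = exp[−(E₃−E₁)/kT] = 0.298.
⇒ (E₃−E₁)/kT = ln(1/0.298) = ln(3.35570) = 1.21066.
kT = 0.195 eV / 1.21066 = 0.1611 eV.

0.1611 eV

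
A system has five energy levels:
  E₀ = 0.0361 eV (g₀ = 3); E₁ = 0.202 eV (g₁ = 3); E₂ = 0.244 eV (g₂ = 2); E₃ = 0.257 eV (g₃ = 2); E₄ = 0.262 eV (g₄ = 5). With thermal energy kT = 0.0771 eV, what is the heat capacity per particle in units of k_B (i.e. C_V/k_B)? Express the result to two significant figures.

Eᵢ/kT = 0.4682, 2.620, 3.165, 3.333, 3.398.
Z = Σ gᵢe^(−Eᵢ/kT) = 3·e^(−0.4682) + 3·e^(−2.620) + 2·e^(−3.165) + 2·e^(−3.333) + 5·e^(−3.398) = 1.878 + 0.2184 + 0.08443 + 0.07137 + 0.1672 = 2.419.
⟨E⟩ = 0.08047 eV, ⟨E²⟩ = 0.01347 eV².
C_V/k_B = (⟨E²⟩ − ⟨E⟩²)/(kT)² = (0.01347 − 0.006475)/0.005944 = 1.2.

1.2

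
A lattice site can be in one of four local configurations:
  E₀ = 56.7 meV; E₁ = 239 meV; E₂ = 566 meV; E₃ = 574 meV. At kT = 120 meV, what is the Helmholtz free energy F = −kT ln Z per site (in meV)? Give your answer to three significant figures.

30.2 meV

Eᵢ/kT = 0.47250, 1.9917, 4.7167, 4.7833.
Z = Σ e^(−Eᵢ/kT) = e^(−0.47250) + e^(−1.9917) + e^(−4.7167) + e^(−4.7833) = 0.62344 + 0.13646 + 0.0089446 + 0.0083683 = 0.77721.
F = −kT ln Z = −120 × ln(0.77721) = −120 × -0.25204 = 30.2 meV.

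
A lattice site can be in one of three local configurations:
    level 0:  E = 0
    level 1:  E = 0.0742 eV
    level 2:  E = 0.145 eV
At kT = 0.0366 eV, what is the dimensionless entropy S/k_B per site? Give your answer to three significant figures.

0.438

Eᵢ/kT = 0, 2.0273, 3.9617.
Z = Σ e^(−Eᵢ/kT) = e^(−0) + e^(−2.0273) + e^(−3.9617) = 1.0000 + 0.13169 + 0.019031 = 1.1507.
⟨E⟩ = Σ EᵢPᵢ = 0.010890 eV.
S/k_B = ln Z + ⟨E⟩/kT = ln(1.1507) + 0.010890/0.0366 = 0.14037 + 0.29754 = 0.438.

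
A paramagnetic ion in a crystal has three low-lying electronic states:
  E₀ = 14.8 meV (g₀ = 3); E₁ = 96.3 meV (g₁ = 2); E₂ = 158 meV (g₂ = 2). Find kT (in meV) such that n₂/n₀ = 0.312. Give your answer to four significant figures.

n₂/n₀ = (g₂/g₀) exp[−(E₂−E₀)/kT] = 0.312.
⇒ (E₂−E₀)/kT = ln((2/3)/0.312) = ln(2.13675) = 0.759286.
kT = 143.2 meV / 0.759286 = 188.6 meV.

188.6 meV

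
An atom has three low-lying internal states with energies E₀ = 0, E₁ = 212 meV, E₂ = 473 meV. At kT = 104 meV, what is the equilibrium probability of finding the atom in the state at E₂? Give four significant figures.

0.009281

Eᵢ/kT = 0, 2.03846, 4.54808.
Z = Σ e^(−Eᵢ/kT) = e^(−0) + e^(−2.03846) + e^(−4.54808) = 1.00000 + 0.130229 + 0.0105875 = 1.14082.
P₂ = e^(−E₂/kT) / Z = 0.0105875/1.14082 = 0.009281.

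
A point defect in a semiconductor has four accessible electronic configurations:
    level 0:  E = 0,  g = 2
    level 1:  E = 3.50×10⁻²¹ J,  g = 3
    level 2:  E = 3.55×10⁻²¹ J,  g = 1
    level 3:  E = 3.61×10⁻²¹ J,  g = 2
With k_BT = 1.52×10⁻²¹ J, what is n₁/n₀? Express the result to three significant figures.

n₁/n₀ = (g₁/g₀) exp[−(E₁−E₀)/kT] = (3/2) × exp(−(3.50 ×10⁻²¹ J)/(1.52 ×10⁻²¹ J)) = (3/2) × exp(-2.3026) = 0.150.

0.150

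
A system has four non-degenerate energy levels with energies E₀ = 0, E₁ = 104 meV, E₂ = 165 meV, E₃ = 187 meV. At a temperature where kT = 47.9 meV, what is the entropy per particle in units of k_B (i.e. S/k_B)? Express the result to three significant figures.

0.528

Eᵢ/kT = 0, 2.1712, 3.4447, 3.9040.
Z = Σ e^(−Eᵢ/kT) = e^(−0) + e^(−2.1712) + e^(−3.4447) + e^(−3.9040) = 1.0000 + 0.11404 + 0.031914 + 0.020161 = 1.1661.
⟨E⟩ = Σ EᵢPᵢ = 17.920 meV.
S/k_B = ln Z + ⟨E⟩/kT = ln(1.1661) + 17.920/47.9 = 0.15366 + 0.37411 = 0.528.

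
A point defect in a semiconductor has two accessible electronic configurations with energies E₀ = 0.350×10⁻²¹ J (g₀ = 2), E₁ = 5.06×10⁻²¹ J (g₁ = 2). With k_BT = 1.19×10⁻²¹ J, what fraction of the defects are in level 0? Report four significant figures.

Eᵢ/kT = 0.294118, 4.25210.
Z = Σ gᵢe^(−Eᵢ/kT) = 2·e^(−0.294118) + 2·e^(−4.25210) = 1.49038 + 0.0284686 = 1.51885.
P₀ = g₀ e^(−E₀/kT) / Z = 1.49038/1.51885 = 0.9813.

0.9813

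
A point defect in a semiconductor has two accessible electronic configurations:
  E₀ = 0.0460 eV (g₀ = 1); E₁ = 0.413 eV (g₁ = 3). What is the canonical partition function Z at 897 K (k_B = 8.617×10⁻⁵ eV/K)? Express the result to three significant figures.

Z = 0.566

k_BT = 8.617×10⁻⁵ × 897 K = 0.077294 eV.
Eᵢ/kT = 0.59513, 5.3432.
Z = Σ gᵢe^(−Eᵢ/kT) = 1·e^(−0.59513) + 3·e^(−5.3432) = 0.55149 + 0.014342 = 0.56583.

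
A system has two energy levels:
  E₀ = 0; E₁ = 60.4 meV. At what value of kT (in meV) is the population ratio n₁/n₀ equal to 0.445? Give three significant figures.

74.6 meV

n₁/n₀ = exp[−(E₁−E₀)/kT] = 0.445.
⇒ (E₁−E₀)/kT = ln(1/0.445) = ln(2.2472) = 0.80968.
kT = 60.4 meV / 0.80968 = 74.6 meV.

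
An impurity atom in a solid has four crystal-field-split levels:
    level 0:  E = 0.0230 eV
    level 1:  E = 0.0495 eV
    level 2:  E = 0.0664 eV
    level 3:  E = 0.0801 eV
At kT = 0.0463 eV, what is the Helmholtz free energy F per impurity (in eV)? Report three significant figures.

-0.0145 eV

Eᵢ/kT = 0.49676, 1.0691, 1.4341, 1.7300.
Z = Σ e^(−Eᵢ/kT) = e^(−0.49676) + e^(−1.0691) + e^(−1.4341) + e^(−1.7300) = 0.60850 + 0.34332 + 0.23833 + 0.17728 = 1.3674.
F = −kT ln Z = −0.0463 × ln(1.3674) = −0.0463 × 0.31291 = -0.0145 eV.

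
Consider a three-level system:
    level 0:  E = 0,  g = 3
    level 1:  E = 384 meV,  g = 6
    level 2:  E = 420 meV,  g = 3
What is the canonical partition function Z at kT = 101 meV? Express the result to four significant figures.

Eᵢ/kT = 0, 3.80198, 4.15842.
Z = Σ gᵢe^(−Eᵢ/kT) = 3·e^(−0) + 6·e^(−3.80198) + 3·e^(−4.15842) = 3.00000 + 0.133959 + 0.0468967 = 3.18086.

Z = 3.181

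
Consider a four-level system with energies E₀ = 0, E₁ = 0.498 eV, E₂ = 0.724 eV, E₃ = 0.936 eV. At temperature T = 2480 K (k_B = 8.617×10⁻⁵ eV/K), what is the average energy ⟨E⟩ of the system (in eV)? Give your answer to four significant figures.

k_BT = 8.617×10⁻⁵ × 2480 K = 0.213702 eV.
Eᵢ/kT = 0, 2.33035, 3.38790, 4.37993.
Z = Σ e^(−Eᵢ/kT) = e^(−0) + e^(−2.33035) + e^(−3.38790) + e^(−4.37993) = 1.00000 + 0.0972617 + 0.0337795 + 0.0125262 = 1.14357.
⟨E⟩ = Σ Eᵢ e^(−Eᵢ/kT) / Z = (0·1.00000 + 0.498·0.0972617 + 0.724·0.0337795 + 0.936·0.0125262) / 1.14357 = 0.07399 eV.

0.07399 eV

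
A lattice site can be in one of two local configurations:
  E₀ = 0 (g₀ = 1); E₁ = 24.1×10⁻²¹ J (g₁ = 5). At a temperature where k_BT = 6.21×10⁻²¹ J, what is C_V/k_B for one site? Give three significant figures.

1.28

Eᵢ/kT = 0, 3.8808.
Z = Σ gᵢe^(−Eᵢ/kT) = 1·e^(−0) + 5·e^(−3.8808) = 1.0000 + 0.10317 = 1.1032.
⟨E⟩ = 2.2538, ⟨E²⟩ = 54.317.
C_V/k_B = (⟨E²⟩ − ⟨E⟩²)/(kT)² = (54.317 − 5.0796)/38.564 = 1.28.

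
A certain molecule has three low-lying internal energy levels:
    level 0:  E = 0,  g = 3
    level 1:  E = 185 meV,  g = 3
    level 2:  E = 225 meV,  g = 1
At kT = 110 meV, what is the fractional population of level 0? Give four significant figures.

0.8136

Eᵢ/kT = 0, 1.68182, 2.04545.
Z = Σ gᵢe^(−Eᵢ/kT) = 3·e^(−0) + 3·e^(−1.68182) + 1·e^(−2.04545) = 3.00000 + 0.558105 + 0.129322 = 3.68743.
P₀ = g₀ e^(−E₀/kT) / Z = 3.00000/3.68743 = 0.8136.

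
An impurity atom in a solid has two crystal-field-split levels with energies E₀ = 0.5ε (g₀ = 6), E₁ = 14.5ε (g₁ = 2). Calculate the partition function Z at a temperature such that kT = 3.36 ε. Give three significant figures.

Eᵢ/kT = 0.14881, 4.3155.
Z = Σ gᵢe^(−Eᵢ/kT) = 6·e^(−0.14881) + 2·e^(−4.3155) = 5.1704 + 0.026720 = 5.1971.

Z = 5.20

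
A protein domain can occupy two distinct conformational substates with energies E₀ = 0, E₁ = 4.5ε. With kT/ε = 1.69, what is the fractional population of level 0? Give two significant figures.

Eᵢ/kT = 0, 2.663.
Z = Σ e^(−Eᵢ/kT) = e^(−0) + e^(−2.663) = 1.000 + 0.06974 = 1.070.
P₀ = e^(−E₀/kT) / Z = 1.000/1.070 = 0.93.

0.93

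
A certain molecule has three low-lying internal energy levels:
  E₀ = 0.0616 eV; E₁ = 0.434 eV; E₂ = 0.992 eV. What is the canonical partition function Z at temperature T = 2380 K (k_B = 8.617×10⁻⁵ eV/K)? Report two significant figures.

Z = 0.87

k_BT = 8.617×10⁻⁵ × 2380 K = 0.2051 eV.
Eᵢ/kT = 0.3003, 2.116, 4.837.
Z = Σ e^(−Eᵢ/kT) = e^(−0.3003) + e^(−2.116) + e^(−4.837) = 0.7406 + 0.1205 + 0.007931 = 0.8690.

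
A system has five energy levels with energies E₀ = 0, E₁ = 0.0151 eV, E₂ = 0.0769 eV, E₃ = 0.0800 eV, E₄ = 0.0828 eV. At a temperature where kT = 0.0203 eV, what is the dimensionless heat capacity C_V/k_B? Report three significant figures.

Eᵢ/kT = 0, 0.74384, 3.7882, 3.9409, 4.0788.
Z = Σ e^(−Eᵢ/kT) = e^(−0) + e^(−0.74384) + e^(−3.7882) + e^(−3.9409) + e^(−4.0788) = 1.0000 + 0.47529 + 0.022636 + 0.019431 + 0.016928 = 1.5343.
⟨E⟩ = 0.0077388 eV, ⟨E²⟩ = 0.00031457 eV².
C_V/k_B = (⟨E²⟩ − ⟨E⟩²)/(kT)² = (0.00031457 − 0.000059889)/0.00041209 = 0.618.

0.618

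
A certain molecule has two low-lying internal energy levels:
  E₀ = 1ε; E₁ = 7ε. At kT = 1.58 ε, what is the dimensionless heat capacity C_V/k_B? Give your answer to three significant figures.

Eᵢ/kT = 0.63291, 4.4304.
Z = Σ e^(−Eᵢ/kT) = e^(−0.63291) + e^(−4.4304) = 0.53104 + 0.011910 = 0.54295.
⟨E⟩ = 1.1316 ε, ⟨E²⟩ = 2.0529 ε².
C_V/k_B = (⟨E²⟩ − ⟨E⟩²)/(kT)² = (2.0529 − 1.2805)/2.4964 = 0.309.

0.309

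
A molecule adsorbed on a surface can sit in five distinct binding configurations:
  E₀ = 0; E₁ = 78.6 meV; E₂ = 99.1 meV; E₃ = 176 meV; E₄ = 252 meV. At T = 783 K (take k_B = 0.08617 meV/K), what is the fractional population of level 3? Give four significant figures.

0.04491

k_BT = 0.08617 × 783 K = 67.4711 meV.
Eᵢ/kT = 0, 1.16494, 1.46878, 2.60852, 3.73493.
Z = Σ e^(−Eᵢ/kT) = e^(−0) + e^(−1.16494) + e^(−1.46878) + e^(−2.60852) + e^(−3.73493) = 1.00000 + 0.311941 + 0.230206 + 0.0736435 + 0.0238748 = 1.63967.
P₃ = e^(−E₃/kT) / Z = 0.0736435/1.63967 = 0.04491.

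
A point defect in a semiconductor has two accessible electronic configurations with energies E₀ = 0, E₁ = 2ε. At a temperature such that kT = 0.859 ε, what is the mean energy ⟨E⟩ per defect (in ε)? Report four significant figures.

0.1776 ε

Eᵢ/kT = 0, 2.32829.
Z = Σ e^(−Eᵢ/kT) = e^(−0) + e^(−2.32829) = 1.00000 + 0.0974623 = 1.09746.
⟨E⟩ = Σ Eᵢ e^(−Eᵢ/kT) / Z = (0·1.00000 + 2·0.0974623) / 1.09746 = 0.1776 ε.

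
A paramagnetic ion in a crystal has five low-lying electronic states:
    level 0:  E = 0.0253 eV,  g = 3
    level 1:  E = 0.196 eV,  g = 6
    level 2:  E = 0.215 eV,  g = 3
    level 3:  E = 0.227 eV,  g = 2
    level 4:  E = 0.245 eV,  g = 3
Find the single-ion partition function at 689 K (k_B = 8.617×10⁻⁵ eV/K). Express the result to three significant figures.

k_BT = 8.617×10⁻⁵ × 689 K = 0.059371 eV.
Eᵢ/kT = 0.42613, 3.3013, 3.6213, 3.8234, 4.1266.
Z = Σ gᵢe^(−Eᵢ/kT) = 3·e^(−0.42613) + 6·e^(−3.3013) + 3·e^(−3.6213) + 2·e^(−3.8234) + 3·e^(−4.1266) = 1.9591 + 0.22101 + 0.080244 + 0.043707 + 0.048413 = 2.3525.

Z = 2.35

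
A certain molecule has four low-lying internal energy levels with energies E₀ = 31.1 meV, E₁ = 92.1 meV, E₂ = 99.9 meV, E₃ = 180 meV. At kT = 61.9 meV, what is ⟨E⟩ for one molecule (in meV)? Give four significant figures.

Eᵢ/kT = 0.502423, 1.48788, 1.61389, 2.90792.
Z = Σ e^(−Eᵢ/kT) = e^(−0.502423) + e^(−1.48788) + e^(−1.61389) + e^(−2.90792) = 0.605063 + 0.225851 + 0.199112 + 0.0545892 = 1.08462.
⟨E⟩ = Σ Eᵢ e^(−Eᵢ/kT) / Z = (31.1·0.605063 + 92.1·0.225851 + 99.9·0.199112 + 180·0.0545892) / 1.08462 = 63.93 meV.

63.93 meV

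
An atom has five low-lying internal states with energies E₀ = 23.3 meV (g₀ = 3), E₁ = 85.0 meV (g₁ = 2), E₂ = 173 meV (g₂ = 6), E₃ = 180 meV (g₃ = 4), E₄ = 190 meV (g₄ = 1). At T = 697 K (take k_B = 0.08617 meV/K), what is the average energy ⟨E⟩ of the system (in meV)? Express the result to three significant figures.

k_BT = 0.08617 × 697 K = 60.060 meV.
Eᵢ/kT = 0.38795, 1.4153, 2.8805, 2.9970, 3.1635.
Z = Σ gᵢe^(−Eᵢ/kT) = 3·e^(−0.38795) + 2·e^(−1.4153) + 6·e^(−2.8805) + 4·e^(−2.9970) + 1·e^(−3.1635) = 2.0353 + 0.48571 + 0.33664 + 0.19975 + 0.042278 = 3.0997.
⟨E⟩ = Σ Eᵢ gᵢe^(−Eᵢ/kT) / Z = (23.3·2.0353 + 85.0·0.48571 + 173·0.33664 + 180·0.19975 + 190·0.042278) / 3.0997 = 61.6 meV.

61.6 meV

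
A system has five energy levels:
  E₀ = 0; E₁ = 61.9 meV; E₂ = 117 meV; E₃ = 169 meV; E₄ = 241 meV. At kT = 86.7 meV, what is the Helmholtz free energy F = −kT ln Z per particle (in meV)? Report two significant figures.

-58 meV

Eᵢ/kT = 0, 0.7140, 1.349, 1.949, 2.780.
Z = Σ e^(−Eᵢ/kT) = e^(−0) + e^(−0.7140) + e^(−1.349) + e^(−1.949) + e^(−2.780) = 1.000 + 0.4897 + 0.2595 + 0.1424 + 0.06204 = 1.954.
F = −kT ln Z = −86.7 × ln(1.954) = −86.7 × 0.6699 = -58 meV.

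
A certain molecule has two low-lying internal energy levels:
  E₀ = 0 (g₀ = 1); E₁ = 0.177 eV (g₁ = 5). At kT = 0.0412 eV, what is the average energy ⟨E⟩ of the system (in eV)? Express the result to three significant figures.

0.0113 eV

Eᵢ/kT = 0, 4.2961.
Z = Σ gᵢe^(−Eᵢ/kT) = 1·e^(−0) + 5·e^(−4.2961) = 1.0000 + 0.068108 = 1.0681.
⟨E⟩ = Σ Eᵢ gᵢe^(−Eᵢ/kT) / Z = (0·1.0000 + 0.177·0.068108) / 1.0681 = 0.0113 eV.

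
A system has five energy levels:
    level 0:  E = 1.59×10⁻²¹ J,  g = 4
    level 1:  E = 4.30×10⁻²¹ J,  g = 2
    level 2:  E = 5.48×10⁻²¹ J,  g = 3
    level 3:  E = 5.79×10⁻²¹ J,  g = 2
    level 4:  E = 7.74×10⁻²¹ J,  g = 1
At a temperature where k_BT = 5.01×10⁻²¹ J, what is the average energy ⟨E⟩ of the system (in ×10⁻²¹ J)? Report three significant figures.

Eᵢ/kT = 0.31737, 0.85828, 1.0938, 1.1557, 1.5449.
Z = Σ gᵢe^(−Eᵢ/kT) = 4·e^(−0.31737) + 2·e^(−0.85828) + 3·e^(−1.0938) + 2·e^(−1.1557) + 1·e^(−1.5449) = 2.9122 + 0.84778 + 1.0048 + 0.62967 + 0.21333 = 5.6078.
⟨E⟩ = Σ Eᵢ gᵢe^(−Eᵢ/kT) / Z = (1.59·2.9122 + 4.30·0.84778 + 5.48·1.0048 + 5.79·0.62967 + 7.74·0.21333) / 5.6078 = 3.40 ×10⁻²¹ J.

3.40 ×10⁻²¹ J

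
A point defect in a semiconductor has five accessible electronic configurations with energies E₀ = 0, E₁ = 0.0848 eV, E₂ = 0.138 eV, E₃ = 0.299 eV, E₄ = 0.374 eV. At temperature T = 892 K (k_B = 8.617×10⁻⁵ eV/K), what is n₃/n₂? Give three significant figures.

k_BT = 8.617×10⁻⁵ × 892 K = 0.076864 eV.
n₃/n₂ = exp[−(E₃−E₂)/kT] = exp(−(0.161 eV)/(0.076864 eV)) = exp(-2.0946) = 0.123.

0.123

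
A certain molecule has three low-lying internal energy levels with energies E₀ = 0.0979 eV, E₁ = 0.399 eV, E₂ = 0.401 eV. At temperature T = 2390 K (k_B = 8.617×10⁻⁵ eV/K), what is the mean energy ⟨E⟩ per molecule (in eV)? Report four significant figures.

k_BT = 8.617×10⁻⁵ × 2390 K = 0.205946 eV.
Eᵢ/kT = 0.475367, 1.93740, 1.94711.
Z = Σ e^(−Eᵢ/kT) = e^(−0.475367) + e^(−1.93740) + e^(−1.94711) = 0.621657 + 0.144078 + 0.142686 = 0.908421.
⟨E⟩ = Σ Eᵢ e^(−Eᵢ/kT) / Z = (0.0979·0.621657 + 0.399·0.144078 + 0.401·0.142686) / 0.908421 = 0.1933 eV.

0.1933 eV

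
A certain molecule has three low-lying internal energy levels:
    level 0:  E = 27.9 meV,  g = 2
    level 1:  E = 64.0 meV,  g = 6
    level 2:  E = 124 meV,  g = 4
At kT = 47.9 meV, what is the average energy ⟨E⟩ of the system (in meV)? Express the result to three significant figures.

Eᵢ/kT = 0.58246, 1.3361, 2.5887.
Z = Σ gᵢe^(−Eᵢ/kT) = 2·e^(−0.58246) + 6·e^(−1.3361) + 4·e^(−2.5887) = 1.1170 + 1.5772 + 0.30047 = 2.9947.
⟨E⟩ = Σ Eᵢ gᵢe^(−Eᵢ/kT) / Z = (27.9·1.1170 + 64.0·1.5772 + 124·0.30047) / 2.9947 = 56.6 meV.

56.6 meV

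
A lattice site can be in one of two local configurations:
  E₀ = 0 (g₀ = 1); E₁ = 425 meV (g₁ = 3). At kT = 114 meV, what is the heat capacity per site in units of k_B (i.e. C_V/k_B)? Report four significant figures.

0.8720

Eᵢ/kT = 0, 3.72807.
Z = Σ gᵢe^(−Eᵢ/kT) = 1·e^(−0) + 3·e^(−3.72807) = 1.00000 + 0.0721176 = 1.07212.
⟨E⟩ = 28.5882 meV, ⟨E²⟩ = 12150.0 meV².
C_V/k_B = (⟨E²⟩ − ⟨E⟩²)/(kT)² = (12150.0 − 817.285)/12996.0 = 0.8720.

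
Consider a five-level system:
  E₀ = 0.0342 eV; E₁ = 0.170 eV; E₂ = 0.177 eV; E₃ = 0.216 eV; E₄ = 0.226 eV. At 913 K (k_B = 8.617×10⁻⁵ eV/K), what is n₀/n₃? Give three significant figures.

k_BT = 8.617×10⁻⁵ × 913 K = 0.078673 eV.
n₀/n₃ = exp[−(E₀−E₃)/kT] = exp(−(-0.1818 eV)/(0.078673 eV)) = exp(2.3108) = 10.1.

10.1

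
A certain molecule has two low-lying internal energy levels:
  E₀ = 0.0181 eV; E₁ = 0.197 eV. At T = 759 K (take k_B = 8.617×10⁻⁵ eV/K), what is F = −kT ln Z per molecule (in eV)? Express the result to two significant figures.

0.014 eV

k_BT = 8.617×10⁻⁵ × 759 K = 0.06540 eV.
Eᵢ/kT = 0.2768, 3.012.
Z = Σ e^(−Eᵢ/kT) = e^(−0.2768) + e^(−3.012) = 0.7582 + 0.04919 = 0.8074.
F = −kT ln Z = −0.06540 × ln(0.8074) = −0.06540 × -0.2139 = 0.014 eV.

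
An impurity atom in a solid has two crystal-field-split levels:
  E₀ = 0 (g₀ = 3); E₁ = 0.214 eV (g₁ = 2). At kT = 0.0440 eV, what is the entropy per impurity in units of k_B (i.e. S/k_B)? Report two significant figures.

1.1

Eᵢ/kT = 0, 4.864.
Z = Σ gᵢe^(−Eᵢ/kT) = 3·e^(−0) + 2·e^(−4.864) = 3.000 + 0.01544 = 3.015.
⟨E⟩ = Σ EᵢPᵢ = 0.001096 eV.
S/k_B = ln Z + ⟨E⟩/kT = ln(3.015) + 0.001096/0.0440 = 1.104 + 0.02491 = 1.1.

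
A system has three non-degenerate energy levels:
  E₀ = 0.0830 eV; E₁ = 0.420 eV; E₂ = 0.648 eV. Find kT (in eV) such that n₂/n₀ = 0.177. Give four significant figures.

n₂/n₀ = exp[−(E₂−E₀)/kT] = 0.177.
⇒ (E₂−E₀)/kT = ln(1/0.177) = ln(5.64972) = 1.73161.
kT = 0.5650 eV / 1.73161 = 0.3263 eV.

0.3263 eV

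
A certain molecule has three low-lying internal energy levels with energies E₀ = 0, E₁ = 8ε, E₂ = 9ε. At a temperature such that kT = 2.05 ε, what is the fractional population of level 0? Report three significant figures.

Eᵢ/kT = 0, 3.9024, 4.3902.
Z = Σ e^(−Eᵢ/kT) = e^(−0) + e^(−3.9024) + e^(−4.3902) = 1.0000 + 0.020193 + 0.012398 = 1.0326.
P₀ = e^(−E₀/kT) / Z = 1.0000/1.0326 = 0.968.

0.968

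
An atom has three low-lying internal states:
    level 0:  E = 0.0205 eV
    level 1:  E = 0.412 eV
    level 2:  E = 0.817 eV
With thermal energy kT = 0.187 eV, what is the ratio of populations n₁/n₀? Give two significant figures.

n₁/n₀ = exp[−(E₁−E₀)/kT] = exp(−(0.3915 eV)/(0.187 eV)) = exp(-2.094) = 0.12.

0.12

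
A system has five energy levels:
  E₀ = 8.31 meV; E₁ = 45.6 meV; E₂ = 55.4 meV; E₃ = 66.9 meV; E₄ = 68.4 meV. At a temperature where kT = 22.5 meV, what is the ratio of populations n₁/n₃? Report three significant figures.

2.58

n₁/n₃ = exp[−(E₁−E₃)/kT] = exp(−(-21.3 meV)/(22.5 meV)) = exp(0.94667) = 2.58.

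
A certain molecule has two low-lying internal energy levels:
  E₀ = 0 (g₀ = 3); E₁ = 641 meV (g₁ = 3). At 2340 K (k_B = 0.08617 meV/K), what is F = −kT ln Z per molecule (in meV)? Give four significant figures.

k_BT = 0.08617 × 2340 K = 201.638 meV.
Eᵢ/kT = 0, 3.17896.
Z = Σ gᵢe^(−Eᵢ/kT) = 3·e^(−0) + 3·e^(−3.17896) = 3.00000 + 0.124887 = 3.12489.
F = −kT ln Z = −201.638 × ln(3.12489) = −201.638 × 1.13940 = -229.7 meV.

-229.7 meV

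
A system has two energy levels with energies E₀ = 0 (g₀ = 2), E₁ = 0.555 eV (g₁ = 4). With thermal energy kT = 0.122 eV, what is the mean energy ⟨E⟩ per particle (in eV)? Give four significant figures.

Eᵢ/kT = 0, 4.54918.
Z = Σ gᵢe^(−Eᵢ/kT) = 2·e^(−0) + 4·e^(−4.54918) = 2.00000 + 0.0423035 = 2.04230.
⟨E⟩ = Σ Eᵢ gᵢe^(−Eᵢ/kT) / Z = (0·2.00000 + 0.555·0.0423035) / 2.04230 = 0.01150 eV.

0.01150 eV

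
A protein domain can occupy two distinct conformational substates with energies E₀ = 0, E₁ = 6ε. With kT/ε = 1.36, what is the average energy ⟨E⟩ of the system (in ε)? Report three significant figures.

Eᵢ/kT = 0, 4.4118.
Z = Σ e^(−Eᵢ/kT) = e^(−0) + e^(−4.4118) = 1.0000 + 0.012133 = 1.0121.
⟨E⟩ = Σ Eᵢ e^(−Eᵢ/kT) / Z = (0·1.0000 + 6·0.012133) / 1.0121 = 0.0719 ε.

0.0719 ε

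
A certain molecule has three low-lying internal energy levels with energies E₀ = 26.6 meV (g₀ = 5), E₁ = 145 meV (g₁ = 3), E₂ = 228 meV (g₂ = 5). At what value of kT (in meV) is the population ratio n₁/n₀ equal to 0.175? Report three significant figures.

n₁/n₀ = (g₁/g₀) exp[−(E₁−E₀)/kT] = 0.175.
⇒ (E₁−E₀)/kT = ln((3/5)/0.175) = ln(3.4286) = 1.2322.
kT = 118.4 meV / 1.2322 = 96.1 meV.

96.1 meV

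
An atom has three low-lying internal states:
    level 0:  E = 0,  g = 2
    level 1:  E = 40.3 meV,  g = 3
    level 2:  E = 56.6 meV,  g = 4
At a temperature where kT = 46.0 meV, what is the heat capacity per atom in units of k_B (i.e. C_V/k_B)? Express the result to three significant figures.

0.289

Eᵢ/kT = 0, 0.87609, 1.2304.
Z = Σ gᵢe^(−Eᵢ/kT) = 2·e^(−0) + 3·e^(−0.87609) + 4·e^(−1.2304) = 2.0000 + 1.2492 + 1.1687 = 4.4179.
⟨E⟩ = 26.368 meV, ⟨E²⟩ = 1306.7 meV².
C_V/k_B = (⟨E²⟩ − ⟨E⟩²)/(kT)² = (1306.7 − 695.27)/2116.0 = 0.289.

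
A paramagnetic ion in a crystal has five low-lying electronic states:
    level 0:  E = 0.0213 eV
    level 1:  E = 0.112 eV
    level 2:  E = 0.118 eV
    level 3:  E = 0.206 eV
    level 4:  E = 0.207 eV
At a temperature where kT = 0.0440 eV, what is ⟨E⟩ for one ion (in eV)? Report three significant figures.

Eᵢ/kT = 0.48409, 2.5455, 2.6818, 4.6818, 4.7045.
Z = Σ e^(−Eᵢ/kT) = e^(−0.48409) + e^(−2.5455) + e^(−2.6818) + e^(−4.6818) + e^(−4.7045) = 0.61626 + 0.078434 + 0.068440 + 0.0092623 + 0.0090544 = 0.78145.
⟨E⟩ = Σ Eᵢ e^(−Eᵢ/kT) / Z = (0.0213·0.61626 + 0.112·0.078434 + 0.118·0.068440 + 0.206·0.0092623 + 0.207·0.0090544) / 0.78145 = 0.0432 eV.

0.0432 eV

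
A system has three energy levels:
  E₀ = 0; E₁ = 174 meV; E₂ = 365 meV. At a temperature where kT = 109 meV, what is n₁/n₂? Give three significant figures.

n₁/n₂ = exp[−(E₁−E₂)/kT] = exp(−(-191 meV)/(109 meV)) = exp(1.7523) = 5.77.

5.77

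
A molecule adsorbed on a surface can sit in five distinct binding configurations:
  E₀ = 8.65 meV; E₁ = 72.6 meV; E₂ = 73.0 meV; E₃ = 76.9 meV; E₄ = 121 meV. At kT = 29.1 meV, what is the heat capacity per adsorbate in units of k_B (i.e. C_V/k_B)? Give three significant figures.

Eᵢ/kT = 0.29725, 2.4948, 2.5086, 2.6426, 4.1581.
Z = Σ e^(−Eᵢ/kT) = e^(−0.29725) + e^(−2.4948) + e^(−2.5086) + e^(−2.6426) + e^(−4.1581) = 0.74286 + 0.082513 + 0.081382 + 0.071176 + 0.015637 = 0.99357.
⟨E⟩ = 25.889 meV, ⟨E²⟩ = 1584.2 meV².
C_V/k_B = (⟨E²⟩ − ⟨E⟩²)/(kT)² = (1584.2 − 670.24)/846.81 = 1.08.

1.08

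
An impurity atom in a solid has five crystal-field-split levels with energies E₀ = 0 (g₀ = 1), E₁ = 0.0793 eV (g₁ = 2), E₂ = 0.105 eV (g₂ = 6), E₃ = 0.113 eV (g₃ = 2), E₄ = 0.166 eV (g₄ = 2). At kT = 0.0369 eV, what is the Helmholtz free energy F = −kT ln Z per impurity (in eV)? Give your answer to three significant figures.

Eᵢ/kT = 0, 2.1491, 2.8455, 3.0623, 4.4986.
Z = Σ gᵢe^(−Eᵢ/kT) = 1·e^(−0) + 2·e^(−2.1491) + 6·e^(−2.8455) + 2·e^(−3.0623) + 2·e^(−4.4986) = 1.0000 + 0.23318 + 0.34863 + 0.093560 + 0.022249 = 1.6976.
F = −kT ln Z = −0.0369 × ln(1.6976) = −0.0369 × 0.52922 = -0.0195 eV.

-0.0195 eV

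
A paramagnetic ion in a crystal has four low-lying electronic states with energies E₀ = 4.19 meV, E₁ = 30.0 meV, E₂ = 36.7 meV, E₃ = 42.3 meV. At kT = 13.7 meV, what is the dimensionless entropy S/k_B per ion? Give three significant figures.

0.788

Eᵢ/kT = 0.30584, 2.1898, 2.6788, 3.0876.
Z = Σ e^(−Eᵢ/kT) = e^(−0.30584) + e^(−2.1898) + e^(−2.6788) + e^(−3.0876) = 0.73650 + 0.11194 + 0.068645 + 0.045611 = 0.96270.
⟨E⟩ = Σ EᵢPᵢ = 11.315 meV.
S/k_B = ln Z + ⟨E⟩/kT = ln(0.96270) + 11.315/13.7 = -0.038013 + 0.82591 = 0.788.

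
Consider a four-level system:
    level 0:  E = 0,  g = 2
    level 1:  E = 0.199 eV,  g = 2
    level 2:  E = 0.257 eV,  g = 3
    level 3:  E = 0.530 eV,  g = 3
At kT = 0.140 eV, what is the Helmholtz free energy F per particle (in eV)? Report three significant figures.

-0.155 eV

Eᵢ/kT = 0, 1.4214, 1.8357, 3.7857.
Z = Σ gᵢe^(−Eᵢ/kT) = 2·e^(−0) + 2·e^(−1.4214) + 3·e^(−1.8357) + 3·e^(−3.7857) = 2.0000 + 0.48275 + 0.47851 + 0.068079 = 3.0293.
F = −kT ln Z = −0.140 × ln(3.0293) = −0.140 × 1.1083 = -0.155 eV.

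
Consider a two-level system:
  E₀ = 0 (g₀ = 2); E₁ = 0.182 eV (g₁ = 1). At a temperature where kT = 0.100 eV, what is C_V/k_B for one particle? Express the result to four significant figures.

0.2296

Eᵢ/kT = 0, 1.82000.
Z = Σ gᵢe^(−Eᵢ/kT) = 2·e^(−0) + 1·e^(−1.82000) = 2.00000 + 0.162026 = 2.16203.
⟨E⟩ = 0.0136394 eV, ⟨E²⟩ = 0.00248237 eV².
C_V/k_B = (⟨E²⟩ − ⟨E⟩²)/(kT)² = (0.00248237 − 0.000186033)/0.0100000 = 0.2296.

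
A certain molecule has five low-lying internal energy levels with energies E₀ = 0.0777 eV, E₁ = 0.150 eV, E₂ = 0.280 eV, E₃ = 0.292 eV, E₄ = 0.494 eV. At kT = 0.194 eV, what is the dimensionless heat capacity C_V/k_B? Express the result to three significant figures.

Eᵢ/kT = 0.40052, 0.77320, 1.4433, 1.5052, 2.5464.
Z = Σ e^(−Eᵢ/kT) = e^(−0.40052) + e^(−0.77320) + e^(−1.4433) + e^(−1.5052) + e^(−2.5464) = 0.66997 + 0.46153 + 0.23615 + 0.22197 + 0.078363 = 1.6680.
⟨E⟩ = 0.17442 eV, ⟨E²⟩ = 0.042562 eV².
C_V/k_B = (⟨E²⟩ − ⟨E⟩²)/(kT)² = (0.042562 − 0.030422)/0.037636 = 0.323.

0.323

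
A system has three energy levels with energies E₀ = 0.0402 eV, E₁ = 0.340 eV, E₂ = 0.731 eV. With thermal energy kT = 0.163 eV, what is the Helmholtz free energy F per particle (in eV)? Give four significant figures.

Eᵢ/kT = 0.246626, 2.08589, 4.48466.
Z = Σ e^(−Eᵢ/kT) = e^(−0.246626) + e^(−2.08589) + e^(−4.48466) = 0.781433 + 0.124197 + 0.0112807 = 0.916911.
F = −kT ln Z = −0.163 × ln(0.916911) = −0.163 × -0.0867449 = 0.01414 eV.

0.01414 eV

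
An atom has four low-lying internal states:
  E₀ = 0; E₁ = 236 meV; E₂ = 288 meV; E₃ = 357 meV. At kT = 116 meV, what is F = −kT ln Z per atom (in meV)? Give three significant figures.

-26.8 meV

Eᵢ/kT = 0, 2.0345, 2.4828, 3.0776.
Z = Σ e^(−Eᵢ/kT) = e^(−0) + e^(−2.0345) + e^(−2.4828) + e^(−3.0776) = 1.0000 + 0.13075 + 0.083509 + 0.046070 = 1.2603.
F = −kT ln Z = −116 × ln(1.2603) = −116 × 0.23135 = -26.8 meV.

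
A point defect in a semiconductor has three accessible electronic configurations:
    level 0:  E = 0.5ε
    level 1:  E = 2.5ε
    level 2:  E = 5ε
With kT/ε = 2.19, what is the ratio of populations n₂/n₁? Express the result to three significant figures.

n₂/n₁ = exp[−(E₂−E₁)/kT] = exp(−(2.5ε)/(2.19ε)) = exp(-1.1416) = 0.319.

0.319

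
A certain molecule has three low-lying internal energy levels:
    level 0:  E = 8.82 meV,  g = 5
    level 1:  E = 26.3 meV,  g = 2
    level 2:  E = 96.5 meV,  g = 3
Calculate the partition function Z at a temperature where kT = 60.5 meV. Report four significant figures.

Eᵢ/kT = 0.145785, 0.434711, 1.59504.
Z = Σ gᵢe^(−Eᵢ/kT) = 5·e^(−0.145785) + 2·e^(−0.434711) + 3·e^(−1.59504) = 4.32172 + 1.29490 + 0.608701 = 6.22532.

Z = 6.225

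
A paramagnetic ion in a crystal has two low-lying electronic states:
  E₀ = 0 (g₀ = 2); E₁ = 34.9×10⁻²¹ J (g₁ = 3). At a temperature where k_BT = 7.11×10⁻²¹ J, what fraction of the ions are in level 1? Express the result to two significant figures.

0.011

Eᵢ/kT = 0, 4.909.
Z = Σ gᵢe^(−Eᵢ/kT) = 2·e^(−0) + 3·e^(−4.909) = 2.000 + 0.02214 = 2.022.
P₁ = g₁ e^(−E₁/kT) / Z = 0.02214/2.022 = 0.011.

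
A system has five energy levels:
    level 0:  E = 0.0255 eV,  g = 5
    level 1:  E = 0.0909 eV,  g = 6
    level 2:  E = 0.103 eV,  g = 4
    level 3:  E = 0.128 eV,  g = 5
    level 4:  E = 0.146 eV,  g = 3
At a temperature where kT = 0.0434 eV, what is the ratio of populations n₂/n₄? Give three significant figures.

n₂/n₄ = (g₂/g₄) exp[−(E₂−E₄)/kT] = (4/3) × exp(−(-0.043 eV)/(0.0434 eV)) = (4/3) × exp(0.99078) = 3.59.

3.59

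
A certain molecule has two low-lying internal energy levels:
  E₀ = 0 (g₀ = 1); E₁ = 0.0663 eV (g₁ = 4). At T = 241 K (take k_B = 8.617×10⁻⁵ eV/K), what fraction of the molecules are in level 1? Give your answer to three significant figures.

k_BT = 8.617×10⁻⁵ × 241 K = 0.020767 eV.
Eᵢ/kT = 0, 3.1926.
Z = Σ gᵢe^(−Eᵢ/kT) = 1·e^(−0) + 4·e^(−3.1926) = 1.0000 + 0.16426 = 1.1643.
P₁ = g₁ e^(−E₁/kT) / Z = 0.16426/1.1643 = 0.141.

0.141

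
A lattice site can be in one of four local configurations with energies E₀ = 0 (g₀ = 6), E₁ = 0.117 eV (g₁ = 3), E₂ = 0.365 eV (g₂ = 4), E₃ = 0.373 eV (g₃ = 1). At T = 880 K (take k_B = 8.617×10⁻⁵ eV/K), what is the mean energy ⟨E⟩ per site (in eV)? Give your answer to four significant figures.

k_BT = 8.617×10⁻⁵ × 880 K = 0.0758296 eV.
Eᵢ/kT = 0, 1.54293, 4.81342, 4.91892.
Z = Σ gᵢe^(−Eᵢ/kT) = 6·e^(−0) + 3·e^(−1.54293) + 4·e^(−4.81342) + 1·e^(−4.91892) = 6.00000 + 0.641262 + 0.0324802 + 0.00730702 = 6.68105.
⟨E⟩ = Σ Eᵢ gᵢe^(−Eᵢ/kT) / Z = (0·6.00000 + 0.117·0.641262 + 0.365·0.0324802 + 0.373·0.00730702) / 6.68105 = 0.01341 eV.

0.01341 eV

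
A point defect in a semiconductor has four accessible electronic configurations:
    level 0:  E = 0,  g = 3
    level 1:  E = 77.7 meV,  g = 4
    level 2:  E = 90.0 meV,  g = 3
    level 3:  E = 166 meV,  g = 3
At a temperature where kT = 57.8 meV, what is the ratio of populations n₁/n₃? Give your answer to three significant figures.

6.14

n₁/n₃ = (g₁/g₃) exp[−(E₁−E₃)/kT] = (4/3) × exp(−(-88.3 meV)/(57.8 meV)) = (4/3) × exp(1.5277) = 6.14.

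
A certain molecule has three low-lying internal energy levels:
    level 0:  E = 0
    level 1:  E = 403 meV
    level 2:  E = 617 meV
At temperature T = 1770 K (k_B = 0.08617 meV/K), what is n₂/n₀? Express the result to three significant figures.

k_BT = 0.08617 × 1770 K = 152.52 meV.
n₂/n₀ = exp[−(E₂−E₀)/kT] = exp(−(617 meV)/(152.52 meV)) = exp(-4.0454) = 0.0175.

0.0175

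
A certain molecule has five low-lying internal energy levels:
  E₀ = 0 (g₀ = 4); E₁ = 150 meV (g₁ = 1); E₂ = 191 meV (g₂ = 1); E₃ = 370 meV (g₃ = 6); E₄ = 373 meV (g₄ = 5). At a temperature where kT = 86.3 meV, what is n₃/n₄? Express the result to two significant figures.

n₃/n₄ = (g₃/g₄) exp[−(E₃−E₄)/kT] = (6/5) × exp(−(-3 meV)/(86.3 meV)) = (6/5) × exp(0.03476) = 1.2.

1.2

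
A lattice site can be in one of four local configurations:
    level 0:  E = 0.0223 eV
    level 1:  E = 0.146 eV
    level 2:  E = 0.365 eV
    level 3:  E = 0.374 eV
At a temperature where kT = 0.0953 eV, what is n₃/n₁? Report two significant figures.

0.091

n₃/n₁ = exp[−(E₃−E₁)/kT] = exp(−(0.228 eV)/(0.0953 eV)) = exp(-2.392) = 0.091.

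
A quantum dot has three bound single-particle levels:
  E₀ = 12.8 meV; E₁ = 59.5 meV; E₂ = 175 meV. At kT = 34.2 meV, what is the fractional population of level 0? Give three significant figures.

0.791

Eᵢ/kT = 0.37427, 1.7398, 5.1170.
Z = Σ e^(−Eᵢ/kT) = e^(−0.37427) + e^(−1.7398) + e^(−5.1170) = 0.68779 + 0.17556 + 0.0059940 = 0.86934.
P₀ = e^(−E₀/kT) / Z = 0.68779/0.86934 = 0.791.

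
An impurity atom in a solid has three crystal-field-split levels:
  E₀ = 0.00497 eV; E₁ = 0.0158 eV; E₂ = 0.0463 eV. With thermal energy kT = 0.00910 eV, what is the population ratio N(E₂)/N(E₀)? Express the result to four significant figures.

n₂/n₀ = exp[−(E₂−E₀)/kT] = exp(−(0.04133 eV)/(0.00910 eV)) = exp(-4.54176) = 0.01065.

0.01065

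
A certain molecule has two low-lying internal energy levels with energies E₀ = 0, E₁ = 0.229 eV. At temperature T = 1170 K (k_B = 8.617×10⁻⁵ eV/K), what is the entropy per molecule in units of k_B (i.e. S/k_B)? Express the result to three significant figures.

0.311

k_BT = 8.617×10⁻⁵ × 1170 K = 0.10082 eV.
Eᵢ/kT = 0, 2.2714.
Z = Σ e^(−Eᵢ/kT) = e^(−0) + e^(−2.2714) = 1.0000 + 0.10317 = 1.1032.
⟨E⟩ = Σ EᵢPᵢ = 0.021416 eV.
S/k_B = ln Z + ⟨E⟩/kT = ln(1.1032) + 0.021416/0.10082 = 0.098215 + 0.21242 = 0.311.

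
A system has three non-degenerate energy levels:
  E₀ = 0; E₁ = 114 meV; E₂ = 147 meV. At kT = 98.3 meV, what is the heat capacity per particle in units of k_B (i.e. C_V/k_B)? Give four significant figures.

0.3937

Eᵢ/kT = 0, 1.15972, 1.49542.
Z = Σ e^(−Eᵢ/kT) = e^(−0) + e^(−1.15972) + e^(−1.49542) = 1.00000 + 0.313574 + 0.224154 = 1.53773.
⟨E⟩ = 44.6750 meV, ⟨E²⟩ = 5800.08 meV².
C_V/k_B = (⟨E²⟩ − ⟨E⟩²)/(kT)² = (5800.08 − 1995.86)/9662.89 = 0.3937.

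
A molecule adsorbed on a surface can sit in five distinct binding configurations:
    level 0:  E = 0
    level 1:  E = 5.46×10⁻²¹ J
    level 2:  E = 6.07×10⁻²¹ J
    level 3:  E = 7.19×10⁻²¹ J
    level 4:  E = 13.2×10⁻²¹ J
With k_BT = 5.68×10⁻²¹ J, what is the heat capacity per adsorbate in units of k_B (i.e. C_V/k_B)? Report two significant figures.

0.43

Eᵢ/kT = 0, 0.9613, 1.069, 1.266, 2.324.
Z = Σ e^(−Eᵢ/kT) = e^(−0) + e^(−0.9613) + e^(−1.069) + e^(−1.266) + e^(−2.324) = 1.000 + 0.3824 + 0.3434 + 0.2820 + 0.09788 = 2.106.
⟨E⟩ = 3.557, ⟨E²⟩ = 26.44.
C_V/k_B = (⟨E²⟩ − ⟨E⟩²)/(kT)² = (26.44 − 12.65)/32.26 = 0.43.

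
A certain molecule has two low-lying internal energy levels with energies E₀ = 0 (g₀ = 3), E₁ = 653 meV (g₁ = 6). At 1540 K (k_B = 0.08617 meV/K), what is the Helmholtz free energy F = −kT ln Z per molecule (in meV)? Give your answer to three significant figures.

k_BT = 0.08617 × 1540 K = 132.70 meV.
Eᵢ/kT = 0, 4.9209.
Z = Σ gᵢe^(−Eᵢ/kT) = 3·e^(−0) + 6·e^(−4.9209) = 3.0000 + 0.043755 = 3.0438.
F = −kT ln Z = −132.70 × ln(3.0438) = −132.70 × 1.1131 = -148 meV.

-148 meV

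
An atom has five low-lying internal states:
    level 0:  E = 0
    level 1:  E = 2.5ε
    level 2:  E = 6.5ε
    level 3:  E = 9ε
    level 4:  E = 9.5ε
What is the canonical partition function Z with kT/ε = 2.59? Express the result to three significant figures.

Z = 1.52

Eᵢ/kT = 0, 0.96525, 2.5097, 3.4749, 3.6680.
Z = Σ e^(−Eᵢ/kT) = e^(−0) + e^(−0.96525) + e^(−2.5097) + e^(−3.4749) + e^(−3.6680) = 1.0000 + 0.38089 + 0.081293 + 0.030965 + 0.025527 = 1.5187.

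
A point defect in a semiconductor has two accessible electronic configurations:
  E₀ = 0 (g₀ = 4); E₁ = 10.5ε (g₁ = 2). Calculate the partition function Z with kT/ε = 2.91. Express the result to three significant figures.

Z = 4.05

Eᵢ/kT = 0, 3.6082.
Z = Σ gᵢe^(−Eᵢ/kT) = 4·e^(−0) + 2·e^(−3.6082) = 4.0000 + 0.054201 = 4.0542.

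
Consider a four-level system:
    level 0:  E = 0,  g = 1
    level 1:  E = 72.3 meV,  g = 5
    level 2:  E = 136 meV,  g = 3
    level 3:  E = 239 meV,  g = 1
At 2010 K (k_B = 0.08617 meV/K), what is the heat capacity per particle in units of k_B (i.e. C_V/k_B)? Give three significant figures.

k_BT = 0.08617 × 2010 K = 173.20 meV.
Eᵢ/kT = 0, 0.41744, 0.78522, 1.3799.
Z = Σ gᵢe^(−Eᵢ/kT) = 1·e^(−0) + 5·e^(−0.41744) + 3·e^(−0.78522) + 1·e^(−1.3799) = 1.0000 + 3.2937 + 1.3681 + 0.25160 = 5.9134.
⟨E⟩ = 81.904 meV, ⟨E²⟩ = 9621.1 meV².
C_V/k_B = (⟨E²⟩ − ⟨E⟩²)/(kT)² = (9621.1 − 6708.3)/29998 = 0.0971.

0.0971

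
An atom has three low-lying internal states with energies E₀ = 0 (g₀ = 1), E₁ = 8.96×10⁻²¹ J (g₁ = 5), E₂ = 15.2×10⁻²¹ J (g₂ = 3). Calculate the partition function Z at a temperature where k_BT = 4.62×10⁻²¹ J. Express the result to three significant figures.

Eᵢ/kT = 0, 1.9394, 3.2900.
Z = Σ gᵢe^(−Eᵢ/kT) = 1·e^(−0) + 5·e^(−1.9394) + 3·e^(−3.2900) = 1.0000 + 0.71895 + 0.11176 = 1.8307.

Z = 1.83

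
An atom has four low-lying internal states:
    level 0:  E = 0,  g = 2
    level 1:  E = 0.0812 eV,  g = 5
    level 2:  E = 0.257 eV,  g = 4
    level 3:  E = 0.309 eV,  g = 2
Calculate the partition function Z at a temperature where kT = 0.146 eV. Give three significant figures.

Z = 5.80

Eᵢ/kT = 0, 0.55616, 1.7603, 2.1164.
Z = Σ gᵢe^(−Eᵢ/kT) = 2·e^(−0) + 5·e^(−0.55616) + 4·e^(−1.7603) + 2·e^(−2.1164) = 2.0000 + 2.8670 + 0.68797 + 0.24093 = 5.7959.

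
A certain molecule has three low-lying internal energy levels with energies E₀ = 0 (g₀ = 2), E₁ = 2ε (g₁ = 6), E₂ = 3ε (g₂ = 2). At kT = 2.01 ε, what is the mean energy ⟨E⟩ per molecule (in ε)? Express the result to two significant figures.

Eᵢ/kT = 0, 0.9950, 1.493.
Z = Σ gᵢe^(−Eᵢ/kT) = 2·e^(−0) + 6·e^(−0.9950) + 2·e^(−1.493) = 2.000 + 2.218 + 0.4494 = 4.667.
⟨E⟩ = Σ Eᵢ gᵢe^(−Eᵢ/kT) / Z = (0·2.000 + 2·2.218 + 3·0.4494) / 4.667 = 1.2 ε.

1.2 ε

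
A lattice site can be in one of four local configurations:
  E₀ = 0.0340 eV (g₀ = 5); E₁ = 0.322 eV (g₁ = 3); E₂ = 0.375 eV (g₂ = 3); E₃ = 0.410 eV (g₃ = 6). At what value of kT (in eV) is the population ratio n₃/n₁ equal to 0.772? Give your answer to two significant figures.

0.092 eV

n₃/n₁ = (g₃/g₁) exp[−(E₃−E₁)/kT] = 0.772.
⇒ (E₃−E₁)/kT = ln((6/3)/0.772) = ln(2.591) = 0.9520.
kT = 0.088 eV / 0.9520 = 0.092 eV.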